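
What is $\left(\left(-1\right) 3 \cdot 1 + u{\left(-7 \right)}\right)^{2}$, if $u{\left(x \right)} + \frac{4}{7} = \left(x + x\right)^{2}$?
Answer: $\frac{1814409}{49} \approx 37029.0$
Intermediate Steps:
$u{\left(x \right)} = - \frac{4}{7} + 4 x^{2}$ ($u{\left(x \right)} = - \frac{4}{7} + \left(x + x\right)^{2} = - \frac{4}{7} + \left(2 x\right)^{2} = - \frac{4}{7} + 4 x^{2}$)
$\left(\left(-1\right) 3 \cdot 1 + u{\left(-7 \right)}\right)^{2} = \left(\left(-1\right) 3 \cdot 1 - \left(\frac{4}{7} - 4 \left(-7\right)^{2}\right)\right)^{2} = \left(\left(-3\right) 1 + \left(- \frac{4}{7} + 4 \cdot 49\right)\right)^{2} = \left(-3 + \left(- \frac{4}{7} + 196\right)\right)^{2} = \left(-3 + \frac{1368}{7}\right)^{2} = \left(\frac{1347}{7}\right)^{2} = \frac{1814409}{49}$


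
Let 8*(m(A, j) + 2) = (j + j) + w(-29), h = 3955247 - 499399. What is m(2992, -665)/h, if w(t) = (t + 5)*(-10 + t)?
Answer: -205/13823392 ≈ -1.4830e-5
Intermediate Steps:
h = 3455848
w(t) = (-10 + t)*(5 + t) (w(t) = (5 + t)*(-10 + t) = (-10 + t)*(5 + t))
m(A, j) = 115 + j/4 (m(A, j) = -2 + ((j + j) + (-50 + (-29)² - 5*(-29)))/8 = -2 + (2*j + (-50 + 841 + 145))/8 = -2 + (2*j + 936)/8 = -2 + (936 + 2*j)/8 = -2 + (117 + j/4) = 115 + j/4)
m(2992, -665)/h = (115 + (¼)*(-665))/3455848 = (115 - 665/4)*(1/3455848) = -205/4*1/3455848 = -205/13823392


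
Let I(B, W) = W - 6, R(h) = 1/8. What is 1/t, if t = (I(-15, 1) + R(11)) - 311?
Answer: -8/2527 ≈ -0.0031658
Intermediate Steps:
R(h) = 1/8
I(B, W) = -6 + W
t = -2527/8 (t = ((-6 + 1) + 1/8) - 311 = (-5 + 1/8) - 311 = -39/8 - 311 = -2527/8 ≈ -315.88)
1/t = 1/(-2527/8) = -8/2527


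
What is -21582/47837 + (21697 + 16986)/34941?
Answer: 1096382009/1671472617 ≈ 0.65594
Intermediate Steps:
-21582/47837 + (21697 + 16986)/34941 = -21582*1/47837 + 38683*(1/34941) = -21582/47837 + 38683/34941 = 1096382009/1671472617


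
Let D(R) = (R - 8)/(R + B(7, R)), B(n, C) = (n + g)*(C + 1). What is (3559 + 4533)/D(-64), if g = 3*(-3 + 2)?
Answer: 319634/9 ≈ 35515.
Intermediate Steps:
g = -3 (g = 3*(-1) = -3)
B(n, C) = (1 + C)*(-3 + n) (B(n, C) = (n - 3)*(C + 1) = (-3 + n)*(1 + C) = (1 + C)*(-3 + n))
D(R) = (-8 + R)/(4 + 5*R) (D(R) = (R - 8)/(R + (-3 + 7 - 3*R + R*7)) = (-8 + R)/(R + (-3 + 7 - 3*R + 7*R)) = (-8 + R)/(R + (4 + 4*R)) = (-8 + R)/(4 + 5*R))
(3559 + 4533)/D(-64) = (3559 + 4533)/(((-8 - 64)/(4 + 5*(-64)))) = 8092/((-72/(4 - 320))) = 8092/((-72/(-316))) = 8092/((-1/316*(-72))) = 8092/(18/79) = 8092*(79/18) = 319634/9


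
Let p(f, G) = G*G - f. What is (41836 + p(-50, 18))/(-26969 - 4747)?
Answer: -2345/1762 ≈ -1.3309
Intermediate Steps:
p(f, G) = G² - f
(41836 + p(-50, 18))/(-26969 - 4747) = (41836 + (18² - 1*(-50)))/(-26969 - 4747) = (41836 + (324 + 50))/(-31716) = (41836 + 374)*(-1/31716) = 42210*(-1/31716) = -2345/1762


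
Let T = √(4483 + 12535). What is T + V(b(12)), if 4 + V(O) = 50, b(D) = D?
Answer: 46 + √17018 ≈ 176.45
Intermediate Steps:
V(O) = 46 (V(O) = -4 + 50 = 46)
T = √17018 ≈ 130.45
T + V(b(12)) = √17018 + 46 = 46 + √17018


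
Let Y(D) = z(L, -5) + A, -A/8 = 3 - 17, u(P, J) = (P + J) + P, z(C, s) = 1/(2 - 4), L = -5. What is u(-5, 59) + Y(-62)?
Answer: 321/2 ≈ 160.50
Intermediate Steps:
z(C, s) = -½ (z(C, s) = 1/(-2) = -½)
u(P, J) = J + 2*P (u(P, J) = (J + P) + P = J + 2*P)
A = 112 (A = -8*(3 - 17) = -8*(-14) = 112)
Y(D) = 223/2 (Y(D) = -½ + 112 = 223/2)
u(-5, 59) + Y(-62) = (59 + 2*(-5)) + 223/2 = (59 - 10) + 223/2 = 49 + 223/2 = 321/2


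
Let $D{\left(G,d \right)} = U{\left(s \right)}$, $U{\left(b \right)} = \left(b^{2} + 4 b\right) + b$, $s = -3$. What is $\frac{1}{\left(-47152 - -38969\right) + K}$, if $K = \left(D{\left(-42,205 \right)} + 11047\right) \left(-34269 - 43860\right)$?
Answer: $- \frac{1}{862630472} \approx -1.1592 \cdot 10^{-9}$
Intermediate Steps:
$U{\left(b \right)} = b^{2} + 5 b$
$D{\left(G,d \right)} = -6$ ($D{\left(G,d \right)} = - 3 \left(5 - 3\right) = \left(-3\right) 2 = -6$)
$K = -862622289$ ($K = \left(-6 + 11047\right) \left(-34269 - 43860\right) = 11041 \left(-78129\right) = -862622289$)
$\frac{1}{\left(-47152 - -38969\right) + K} = \frac{1}{\left(-47152 - -38969\right) - 862622289} = \frac{1}{\left(-47152 + 38969\right) - 862622289} = \frac{1}{-8183 - 862622289} = \frac{1}{-862630472} = - \frac{1}{862630472}$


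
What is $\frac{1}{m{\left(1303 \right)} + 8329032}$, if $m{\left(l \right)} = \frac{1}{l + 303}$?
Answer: $\frac{1606}{13376425393} \approx 1.2006 \cdot 10^{-7}$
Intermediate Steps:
$m{\left(l \right)} = \frac{1}{303 + l}$
$\frac{1}{m{\left(1303 \right)} + 8329032} = \frac{1}{\frac{1}{303 + 1303} + 8329032} = \frac{1}{\frac{1}{1606} + 8329032} = \frac{1}{\frac{13376425393}{1606}} = \frac{1606}{13376425393}$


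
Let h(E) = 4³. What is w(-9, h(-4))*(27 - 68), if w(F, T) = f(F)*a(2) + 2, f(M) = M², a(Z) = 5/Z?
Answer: -16769/2 ≈ -8384.5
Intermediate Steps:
h(E) = 64
w(F, T) = 2 + 5*F²/2 (w(F, T) = F²*(5/2) + 2 = 5*F²/2 + 2 = 2 + 5*F²/2)
w(-9, h(-4))*(27 - 68) = (2 + (5/2)*(-9)²)*(27 - 68) = (2 + (5/2)*81)*(-41) = (2 + 405/2)*(-41) = (409/2)*(-41) = -16769/2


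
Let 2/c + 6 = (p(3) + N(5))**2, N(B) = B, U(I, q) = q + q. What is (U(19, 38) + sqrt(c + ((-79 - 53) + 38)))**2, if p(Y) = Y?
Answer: 164779/29 + 760*I*sqrt(3161)/29 ≈ 5682.0 + 1473.4*I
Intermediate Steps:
U(I, q) = 2*q
c = 1/29 (c = 2/(-6 + (3 + 5)**2) = 2/(-6 + 8**2) = 2/(-6 + 64) = 2/58 = 2*(1/58) = 1/29 ≈ 0.034483)
(U(19, 38) + sqrt(c + ((-79 - 53) + 38)))**2 = (2*38 + sqrt(1/29 + ((-79 - 53) + 38)))**2 = (76 + sqrt(1/29 + (-132 + 38)))**2 = (76 + sqrt(1/29 - 94))**2 = (76 + sqrt(-2725/29))**2 = (76 + 5*I*sqrt(3161)/29)**2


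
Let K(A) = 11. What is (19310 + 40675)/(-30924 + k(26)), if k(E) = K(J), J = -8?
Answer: -59985/30913 ≈ -1.9404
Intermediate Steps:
k(E) = 11
(19310 + 40675)/(-30924 + k(26)) = (19310 + 40675)/(-30924 + 11) = 59985/(-30913) = 59985*(-1/30913) = -59985/30913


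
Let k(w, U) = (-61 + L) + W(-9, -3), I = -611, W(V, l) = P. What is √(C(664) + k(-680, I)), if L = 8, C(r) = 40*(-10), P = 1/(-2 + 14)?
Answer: I*√16305/6 ≈ 21.282*I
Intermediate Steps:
P = 1/12 ≈ 0.083333
W(V, l) = 1/12
C(r) = -400
k(w, U) = -635/12 (k(w, U) = (-61 + 8) + 1/12 = -53 + 1/12 = -635/12)
√(C(664) + k(-680, I)) = √(-400 - 635/12) = √(-5435/12) = I*√16305/6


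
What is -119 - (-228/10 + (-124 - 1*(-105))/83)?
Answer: -39828/415 ≈ -95.971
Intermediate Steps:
-119 - (-228/10 + (-124 - 1*(-105))/83) = -119 - (-228*⅒ + (-124 + 105)*(1/83)) = -119 - (-114/5 - 19*1/83) = -119 - (-114/5 - 19/83) = -119 - 1*(-9557/415) = -119 + 9557/415 = -39828/415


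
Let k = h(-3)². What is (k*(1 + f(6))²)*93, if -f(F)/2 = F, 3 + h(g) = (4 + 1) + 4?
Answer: 405108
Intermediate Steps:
h(g) = 6 (h(g) = -3 + ((4 + 1) + 4) = -3 + (5 + 4) = -3 + 9 = 6)
f(F) = -2*F
k = 36 (k = 6² = 36)
(k*(1 + f(6))²)*93 = (36*(1 - 2*6)²)*93 = (36*(1 - 12)²)*93 = (36*(-11)²)*93 = (36*121)*93 = 4356*93 = 405108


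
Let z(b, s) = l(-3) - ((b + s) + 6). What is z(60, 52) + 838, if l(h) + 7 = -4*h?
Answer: 725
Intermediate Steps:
l(h) = -7 - 4*h
z(b, s) = -1 - b - s (z(b, s) = (-7 - 4*(-3)) - ((b + s) + 6) = (-7 + 12) - (6 + b + s) = 5 + (-6 - b - s) = -1 - b - s)
z(60, 52) + 838 = (-1 - 1*60 - 1*52) + 838 = (-1 - 60 - 52) + 838 = -113 + 838 = 725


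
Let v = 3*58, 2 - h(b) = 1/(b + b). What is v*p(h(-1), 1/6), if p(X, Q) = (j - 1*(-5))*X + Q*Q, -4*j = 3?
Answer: 22243/12 ≈ 1853.6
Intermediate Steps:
h(b) = 2 - 1/(2*b) (h(b) = 2 - 1/(b + b) = 2 - 1/(2*b))
v = 174
j = -3/4 (j = -1/4*3 = -3/4 ≈ -0.75000)
p(X, Q) = Q**2 + 17*X/4 (p(X, Q) = (-3/4 - 1*(-5))*X + Q*Q = (-3/4 + 5)*X + Q**2 = 17*X/4 + Q**2 = Q**2 + 17*X/4)
v*p(h(-1), 1/6) = 174*((1/6)**2 + 17*(2 - 1/2/(-1))/4) = 174*((1/6)**2 + 17*(2 - 1/2*(-1))/4) = 174*(1/36 + 17*(2 + 1/2)/4) = 174*(1/36 + (17/4)*(5/2)) = 174*(1/36 + 85/8) = 174*(767/72) = 22243/12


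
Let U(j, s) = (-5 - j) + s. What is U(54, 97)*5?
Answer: 190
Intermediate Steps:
U(j, s) = -5 + s - j
U(54, 97)*5 = (-5 + 97 - 1*54)*5 = (-5 + 97 - 54)*5 = 38*5 = 190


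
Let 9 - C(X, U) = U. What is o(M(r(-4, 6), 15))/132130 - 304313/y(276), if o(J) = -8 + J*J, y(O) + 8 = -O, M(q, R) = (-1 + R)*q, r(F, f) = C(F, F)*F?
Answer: 20179694937/18762460 ≈ 1075.5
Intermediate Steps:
C(X, U) = 9 - U
r(F, f) = F*(9 - F) (r(F, f) = (9 - F)*F = F*(9 - F))
M(q, R) = q*(-1 + R)
y(O) = -8 - O
o(J) = -8 + J²
o(M(r(-4, 6), 15))/132130 - 304313/y(276) = (-8 + ((-4*(9 - 1*(-4)))*(-1 + 15))²)/132130 - 304313/(-8 - 1*276) = (-8 + (-4*(9 + 4)*14)²)*(1/132130) - 304313/(-8 - 276) = (-8 + (-4*13*14)²)*(1/132130) - 304313/(-284) = (-8 + (-52*14)²)*(1/132130) - 304313*(-1/284) = (-8 + (-728)²)*(1/132130) + 304313/284 = (-8 + 529984)*(1/132130) + 304313/284 = 529976*(1/132130) + 304313/284 = 264988/66065 + 304313/284 = 20179694937/18762460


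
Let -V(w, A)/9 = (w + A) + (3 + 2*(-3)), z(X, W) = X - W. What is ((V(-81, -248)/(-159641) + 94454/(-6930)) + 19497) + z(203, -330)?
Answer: 11072166263023/553156065 ≈ 20016.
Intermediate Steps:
V(w, A) = 27 - 9*A - 9*w (V(w, A) = -9*((w + A) + (3 + 2*(-3))) = -9*((A + w) + (3 - 6)) = -9*((A + w) - 3) = -9*(-3 + A + w) = 27 - 9*A - 9*w)
((V(-81, -248)/(-159641) + 94454/(-6930)) + 19497) + z(203, -330) = (((27 - 9*(-248) - 9*(-81))/(-159641) + 94454/(-6930)) + 19497) + (203 - 1*(-330)) = (((27 + 2232 + 729)*(-1/159641) + 94454*(-1/6930)) + 19497) + (203 + 330) = ((2988*(-1/159641) - 47227/3465) + 19497) + 533 = ((-2988/159641 - 47227/3465) + 19497) + 533 = (-7549718927/553156065 + 19497) + 533 = 10777334080378/553156065 + 533 = 11072166263023/553156065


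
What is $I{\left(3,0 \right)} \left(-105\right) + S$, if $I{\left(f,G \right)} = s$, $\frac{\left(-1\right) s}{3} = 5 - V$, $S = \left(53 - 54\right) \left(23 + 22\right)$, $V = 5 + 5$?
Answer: $-1620$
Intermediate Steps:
$V = 10$
$S = -45$ ($S = \left(-1\right) 45 = -45$)
$s = 15$ ($s = - 3 \left(5 - 10\right) = \left(-3\right) \left(-5\right) = 15$)
$I{\left(f,G \right)} = 15$
$I{\left(3,0 \right)} \left(-105\right) + S = 15 \left(-105\right) - 45 = -1575 - 45 = -1620$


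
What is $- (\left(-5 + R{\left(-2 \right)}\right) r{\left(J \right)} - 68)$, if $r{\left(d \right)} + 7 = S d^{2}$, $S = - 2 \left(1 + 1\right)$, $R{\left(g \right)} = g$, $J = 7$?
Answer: $-1353$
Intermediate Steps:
$S = -4$ ($S = \left(-2\right) 2 = -4$)
$r{\left(d \right)} = -7 - 4 d^{2}$
$- (\left(-5 + R{\left(-2 \right)}\right) r{\left(J \right)} - 68) = - (\left(-5 - 2\right) \left(-7 - 4 \cdot 7^{2}\right) - 68) = - (- 7 \left(-7 - 196\right) - 68) = - (\left(-7\right) \left(-203\right) - 68) = - (1421 - 68) = \left(-1\right) 1353 = -1353$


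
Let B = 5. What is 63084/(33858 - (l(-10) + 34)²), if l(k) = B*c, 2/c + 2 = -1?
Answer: 283878/148129 ≈ 1.9164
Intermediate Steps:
c = -⅔ (c = 2/(-2 - 1) = 2/(-3) = 2*(-⅓) = -⅔ ≈ -0.66667)
l(k) = -10/3 (l(k) = 5*(-⅔) = -10/3)
63084/(33858 - (l(-10) + 34)²) = 63084/(33858 - (-10/3 + 34)²) = 63084/(33858 - (92/3)²) = 63084/(33858 - 1*8464/9) = 63084/(33858 - 8464/9) = 63084/(296258/9) = 63084*(9/296258) = 283878/148129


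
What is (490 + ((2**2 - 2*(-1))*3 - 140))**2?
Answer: 135424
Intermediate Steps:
(490 + ((2**2 - 2*(-1))*3 - 140))**2 = (490 + ((4 + 2)*3 - 140))**2 = (490 + (6*3 - 140))**2 = (490 + (18 - 140))**2 = (490 - 122)**2 = 368**2 = 135424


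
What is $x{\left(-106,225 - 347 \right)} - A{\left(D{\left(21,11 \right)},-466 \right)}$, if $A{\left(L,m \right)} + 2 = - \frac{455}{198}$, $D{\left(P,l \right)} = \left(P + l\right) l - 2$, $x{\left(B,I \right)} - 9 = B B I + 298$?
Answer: $- \frac{271355179}{198} \approx -1.3705 \cdot 10^{6}$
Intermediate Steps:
$x{\left(B,I \right)} = 307 + I B^{2}$ ($x{\left(B,I \right)} = 9 + \left(B B I + 298\right) = 9 + \left(B^{2} I + 298\right) = 9 + \left(I B^{2} + 298\right) = 9 + \left(298 + I B^{2}\right) = 307 + I B^{2}$)
$D{\left(P,l \right)} = -2 + l \left(P + l\right)$ ($D{\left(P,l \right)} = l \left(P + l\right) - 2 = -2 + l \left(P + l\right)$)
$A{\left(L,m \right)} = - \frac{851}{198}$ ($A{\left(L,m \right)} = -2 - \frac{455}{198} = - \frac{851}{198}$)
$x{\left(-106,225 - 347 \right)} - A{\left(D{\left(21,11 \right)},-466 \right)} = \left(307 + \left(225 - 347\right) \left(-106\right)^{2}\right) - - \frac{851}{198} = \left(307 - 1370792\right) + \frac{851}{198} = -1370485 + \frac{851}{198} = - \frac{271355179}{198}$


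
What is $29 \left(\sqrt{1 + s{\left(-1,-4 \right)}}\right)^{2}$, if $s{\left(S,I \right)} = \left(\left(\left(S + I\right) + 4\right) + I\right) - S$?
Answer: $-87$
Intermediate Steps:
$s{\left(S,I \right)} = 4 + 2 I$ ($s{\left(S,I \right)} = \left(\left(\left(I + S\right) + 4\right) + I\right) - S = \left(\left(4 + I + S\right) + I\right) - S = \left(4 + S + 2 I\right) - S = 4 + 2 I$)
$29 \left(\sqrt{1 + s{\left(-1,-4 \right)}}\right)^{2} = 29 \left(\sqrt{1 + \left(4 + 2 \left(-4\right)\right)}\right)^{2} = 29 \left(\sqrt{1 + \left(4 - 8\right)}\right)^{2} = 29 \left(\sqrt{1 - 4}\right)^{2} = 29 \left(\sqrt{-3}\right)^{2} = 29 \left(i \sqrt{3}\right)^{2} = 29 \left(-3\right) = -87$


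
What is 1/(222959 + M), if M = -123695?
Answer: 1/99264 ≈ 1.0074e-5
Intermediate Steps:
1/(222959 + M) = 1/(222959 - 123695) = 1/99264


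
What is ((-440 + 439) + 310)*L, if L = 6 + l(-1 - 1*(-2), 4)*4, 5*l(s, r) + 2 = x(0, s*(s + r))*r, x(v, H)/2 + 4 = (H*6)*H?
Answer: 1450446/5 ≈ 2.9009e+5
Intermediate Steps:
x(v, H) = -8 + 12*H² (x(v, H) = -8 + 2*((H*6)*H) = -8 + 2*((6*H)*H) = -8 + 2*(6*H²) = -8 + 12*H²)
l(s, r) = -⅖ + r*(-8 + 12*s²*(r + s)²)/5 (l(s, r) = -⅖ + ((-8 + 12*(s*(s + r))²)*r)/5 = -⅖ + ((-8 + 12*(s*(r + s))²)*r)/5 = -⅖ + ((-8 + 12*(s²*(r + s)²))*r)/5 = -⅖ + ((-8 + 12*s²*(r + s)²)*r)/5 = -⅖ + (r*(-8 + 12*s²*(r + s)²))/5 = -⅖ + r*(-8 + 12*s²*(r + s)²)/5)
L = 4694/5 (L = 6 + (-⅖ + (⅘)*4*(-2 + 3*(-1 - 1*(-2))²*(4 + (-1 - 1*(-2)))²))*4 = 6 + (-⅖ + (⅘)*4*(-2 + 3*(-1 + 2)²*(4 + (-1 + 2))²))*4 = 6 + (-⅖ + (⅘)*4*(-2 + 3*1²*(4 + 1)²))*4 = 6 + (-⅖ + (⅘)*4*(-2 + 3*1*5²))*4 = 6 + (-⅖ + (⅘)*4*(-2 + 3*1*25))*4 = 6 + (-⅖ + (⅘)*4*(-2 + 75))*4 = 6 + (-⅖ + (⅘)*4*73)*4 = 6 + (-⅖ + 1168/5)*4 = 6 + (1166/5)*4 = 6 + 4664/5 = 4694/5 ≈ 938.80)
((-440 + 439) + 310)*L = ((-440 + 439) + 310)*(4694/5) = (-1 + 310)*(4694/5) = 309*(4694/5) = 1450446/5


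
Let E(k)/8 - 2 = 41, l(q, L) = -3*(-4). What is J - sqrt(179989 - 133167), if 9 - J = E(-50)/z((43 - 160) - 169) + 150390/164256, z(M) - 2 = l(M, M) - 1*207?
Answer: 52131911/5283568 - sqrt(46822) ≈ -206.52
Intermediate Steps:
l(q, L) = 12
E(k) = 344 (E(k) = 16 + 8*41 = 16 + 328 = 344)
z(M) = -193 (z(M) = 2 + (12 - 1*207) = 2 + (12 - 207) = 2 - 195 = -193)
J = 52131911/5283568 (J = 9 - (344/(-193) + 150390/164256) = 9 - (344*(-1/193) + 150390*(1/164256)) = 9 - (-344/193 + 25065/27376) = 9 - 1*(-4579799/5283568) = 9 + 4579799/5283568 = 52131911/5283568 ≈ 9.8668)
J - sqrt(179989 - 133167) = 52131911/5283568 - sqrt(179989 - 133167) = 52131911/5283568 - sqrt(46822)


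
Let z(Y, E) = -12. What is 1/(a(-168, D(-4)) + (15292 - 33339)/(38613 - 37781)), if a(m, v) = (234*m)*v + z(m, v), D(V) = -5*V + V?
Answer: -832/523349375 ≈ -1.5898e-6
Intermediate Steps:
D(V) = -4*V
a(m, v) = -12 + 234*m*v (a(m, v) = (234*m)*v - 12 = 234*m*v - 12 = -12 + 234*m*v)
1/(a(-168, D(-4)) + (15292 - 33339)/(38613 - 37781)) = 1/((-12 + 234*(-168)*(-4*(-4))) + (15292 - 33339)/(38613 - 37781)) = 1/((-12 + 234*(-168)*16) - 18047/832) = 1/((-12 - 628992) - 18047*1/832) = 1/(-629004 - 18047/832) = 1/(-523349375/832) = -832/523349375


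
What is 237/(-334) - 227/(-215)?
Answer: 24863/71810 ≈ 0.34623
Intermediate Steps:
237/(-334) - 227/(-215) = 237*(-1/334) - 227*(-1/215) = -237/334 + 227/215 = 24863/71810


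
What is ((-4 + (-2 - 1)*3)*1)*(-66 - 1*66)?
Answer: 1716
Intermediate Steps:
((-4 + (-2 - 1)*3)*1)*(-66 - 1*66) = ((-4 - 3*3)*1)*(-66 - 66) = ((-4 - 9)*1)*(-132) = -13*1*(-132) = -13*(-132) = 1716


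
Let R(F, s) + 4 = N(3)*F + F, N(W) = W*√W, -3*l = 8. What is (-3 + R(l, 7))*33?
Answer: -319 - 264*√3 ≈ -776.26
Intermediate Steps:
l = -8/3 (l = -⅓*8 = -8/3 ≈ -2.6667)
N(W) = W^(3/2)
R(F, s) = -4 + F + 3*F*√3 (R(F, s) = -4 + (3^(3/2)*F + F) = -4 + ((3*√3)*F + F) = -4 + (3*F*√3 + F) = -4 + (F + 3*F*√3) = -4 + F + 3*F*√3)
(-3 + R(l, 7))*33 = (-3 + (-4 - 8/3 + 3*(-8/3)*√3))*33 = (-3 + (-4 - 8/3 - 8*√3))*33 = (-3 + (-20/3 - 8*√3))*33 = (-29/3 - 8*√3)*33 = -319 - 264*√3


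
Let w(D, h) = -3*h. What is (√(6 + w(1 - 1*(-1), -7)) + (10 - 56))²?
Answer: 2143 - 276*√3 ≈ 1665.0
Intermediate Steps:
(√(6 + w(1 - 1*(-1), -7)) + (10 - 56))² = (√(6 - 3*(-7)) + (10 - 56))² = (√(6 + 21) - 46)² = (√27 - 46)² = (3*√3 - 46)² = (-46 + 3*√3)²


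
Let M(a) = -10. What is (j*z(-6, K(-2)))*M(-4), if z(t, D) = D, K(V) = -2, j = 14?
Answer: 280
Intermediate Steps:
(j*z(-6, K(-2)))*M(-4) = (14*(-2))*(-10) = -28*(-10) = 280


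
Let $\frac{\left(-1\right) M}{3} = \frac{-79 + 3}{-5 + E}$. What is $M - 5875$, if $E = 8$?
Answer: $-5799$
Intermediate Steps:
$M = 76$ ($M = - 3 \frac{-79 + 3}{-5 + 8} = - 3 \left(- \frac{76}{3}\right) = - 3 \left(\left(-76\right) \frac{1}{3}\right) = \left(-3\right) \left(- \frac{76}{3}\right) = 76$)
$M - 5875 = 76 - 5875 = -5799$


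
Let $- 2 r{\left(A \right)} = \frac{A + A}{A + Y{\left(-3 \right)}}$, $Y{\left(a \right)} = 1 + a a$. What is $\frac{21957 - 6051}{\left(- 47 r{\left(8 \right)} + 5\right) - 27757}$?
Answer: $- \frac{71577}{124790} \approx -0.57358$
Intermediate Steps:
$Y{\left(a \right)} = 1 + a^{2}$
$r{\left(A \right)} = - \frac{A}{10 + A}$ ($r{\left(A \right)} = - \frac{\left(A + A\right) \frac{1}{A + \left(1 + \left(-3\right)^{2}\right)}}{2} = - \frac{2 A \frac{1}{A + \left(1 + 9\right)}}{2} = - \frac{2 A \frac{1}{A + 10}}{2} = - \frac{2 A \frac{1}{10 + A}}{2} = - \frac{A}{10 + A}$)
$\frac{21957 - 6051}{\left(- 47 r{\left(8 \right)} + 5\right) - 27757} = \frac{21957 - 6051}{\left(- 47 \left(\left(-1\right) 8 \frac{1}{10 + 8}\right) + 5\right) - 27757} = \frac{15906}{\left(- 47 \left(\left(-1\right) 8 \cdot \frac{1}{18}\right) + 5\right) - 27757} = \frac{15906}{\left(\left(-47\right) \left(- \frac{4}{9}\right) + 5\right) - 27757} = \frac{15906}{\left(\frac{188}{9} + 5\right) - 27757} = \frac{15906}{\frac{233}{9} - 27757} = \frac{15906}{- \frac{249580}{9}} = 15906 \left(- \frac{9}{249580}\right) = - \frac{71577}{124790}$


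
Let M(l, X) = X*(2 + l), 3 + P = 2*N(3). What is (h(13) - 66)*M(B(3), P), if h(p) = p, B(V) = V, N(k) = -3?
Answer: 2385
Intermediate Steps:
P = -9 (P = -3 + 2*(-3) = -3 - 6 = -9)
(h(13) - 66)*M(B(3), P) = (13 - 66)*(-9*(2 + 3)) = -(-477)*5 = -53*(-45) = 2385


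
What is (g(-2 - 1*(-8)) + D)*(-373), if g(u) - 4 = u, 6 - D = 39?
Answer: 8579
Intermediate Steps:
D = -33 (D = 6 - 1*39 = 6 - 39 = -33)
g(u) = 4 + u
(g(-2 - 1*(-8)) + D)*(-373) = ((4 + (-2 - 1*(-8))) - 33)*(-373) = ((4 + (-2 + 8)) - 33)*(-373) = ((4 + 6) - 33)*(-373) = (10 - 33)*(-373) = -23*(-373) = 8579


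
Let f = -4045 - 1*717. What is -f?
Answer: 4762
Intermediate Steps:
f = -4762 (f = -4045 - 717 = -4762)
-f = -1*(-4762) = 4762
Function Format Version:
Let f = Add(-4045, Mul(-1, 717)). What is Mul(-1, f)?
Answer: 4762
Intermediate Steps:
f = -4762 (f = Add(-4045, -717) = -4762)
Mul(-1, f) = Mul(-1, -4762) = 4762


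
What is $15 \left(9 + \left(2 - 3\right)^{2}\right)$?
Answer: $150$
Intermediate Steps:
$15 \left(9 + \left(2 - 3\right)^{2}\right) = 15 \left(9 + \left(-1\right)^{2}\right) = 15 \left(9 + 1\right) = 15 \cdot 10 = 150$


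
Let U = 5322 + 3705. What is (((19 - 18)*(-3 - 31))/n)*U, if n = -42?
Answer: 51153/7 ≈ 7307.6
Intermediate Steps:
U = 9027
(((19 - 18)*(-3 - 31))/n)*U = (((19 - 18)*(-3 - 31))/(-42))*9027 = ((1*(-34))*(-1/42))*9027 = -34*(-1/42)*9027 = (17/21)*9027 = 51153/7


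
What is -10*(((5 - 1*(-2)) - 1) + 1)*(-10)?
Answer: 700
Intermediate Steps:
-10*(((5 - 1*(-2)) - 1) + 1)*(-10) = -10*(((5 + 2) - 1) + 1)*(-10) = -10*((7 - 1) + 1)*(-10) = -10*(6 + 1)*(-10) = -10*7*(-10) = -70*(-10) = 700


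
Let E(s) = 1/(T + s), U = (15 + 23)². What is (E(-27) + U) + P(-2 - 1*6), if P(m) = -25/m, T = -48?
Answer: 868267/600 ≈ 1447.1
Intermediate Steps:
U = 1444 (U = 38² = 1444)
E(s) = 1/(-48 + s)
(E(-27) + U) + P(-2 - 1*6) = (1/(-48 - 27) + 1444) - 25/(-2 - 1*6) = (1/(-75) + 1444) - 25/(-2 - 6) = (-1/75 + 1444) - 25/(-8) = 108299/75 - 25*(-⅛) = 108299/75 + 25/8 = 868267/600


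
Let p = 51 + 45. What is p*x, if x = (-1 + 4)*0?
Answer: 0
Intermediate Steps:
p = 96
x = 0 (x = 3*0 = 0)
p*x = 96*0 = 0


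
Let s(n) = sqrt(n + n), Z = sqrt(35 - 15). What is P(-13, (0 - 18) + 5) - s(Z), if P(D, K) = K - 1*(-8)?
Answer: -5 - 2*5**(1/4) ≈ -7.9907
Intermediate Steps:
P(D, K) = 8 + K (P(D, K) = K + 8 = 8 + K)
Z = 2*sqrt(5) (Z = sqrt(20) = 2*sqrt(5) ≈ 4.4721)
s(n) = sqrt(2)*sqrt(n) (s(n) = sqrt(2*n) = sqrt(2)*sqrt(n))
P(-13, (0 - 18) + 5) - s(Z) = (8 + ((0 - 18) + 5)) - sqrt(2)*sqrt(2*sqrt(5)) = (8 + (-18 + 5)) - sqrt(2)*sqrt(2)*5**(1/4) = (8 - 13) - 2*5**(1/4) = -5 - 2*5**(1/4)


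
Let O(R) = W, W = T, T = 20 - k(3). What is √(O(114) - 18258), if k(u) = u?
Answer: I*√18241 ≈ 135.06*I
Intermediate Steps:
T = 17 (T = 20 - 1*3 = 20 - 3 = 17)
W = 17
O(R) = 17
√(O(114) - 18258) = √(17 - 18258) = √(-18241) = I*√18241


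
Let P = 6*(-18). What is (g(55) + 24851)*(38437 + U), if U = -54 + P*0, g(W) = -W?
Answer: 951744868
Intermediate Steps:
P = -108
U = -54 (U = -54 - 108*0 = -54 + 0 = -54)
(g(55) + 24851)*(38437 + U) = (-1*55 + 24851)*(38437 - 54) = (-55 + 24851)*38383 = 24796*38383 = 951744868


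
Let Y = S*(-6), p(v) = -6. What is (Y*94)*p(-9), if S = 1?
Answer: 3384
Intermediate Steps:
Y = -6 (Y = 1*(-6) = -6)
(Y*94)*p(-9) = -6*94*(-6) = -564*(-6) = 3384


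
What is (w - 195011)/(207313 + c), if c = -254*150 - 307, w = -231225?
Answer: -213118/84453 ≈ -2.5235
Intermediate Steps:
c = -38407 (c = -38100 - 307 = -38407)
(w - 195011)/(207313 + c) = (-231225 - 195011)/(207313 - 38407) = -426236/168906 = -426236*1/168906 = -213118/84453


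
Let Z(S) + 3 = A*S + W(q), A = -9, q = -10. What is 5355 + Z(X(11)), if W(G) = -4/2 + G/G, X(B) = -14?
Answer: 5477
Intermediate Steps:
W(G) = -1 (W(G) = -4*1/2 + 1 = -2 + 1 = -1)
Z(S) = -4 - 9*S (Z(S) = -3 + (-9*S - 1) = -3 + (-1 - 9*S) = -4 - 9*S)
5355 + Z(X(11)) = 5355 + (-4 - 9*(-14)) = 5355 + (-4 + 126) = 5355 + 122 = 5477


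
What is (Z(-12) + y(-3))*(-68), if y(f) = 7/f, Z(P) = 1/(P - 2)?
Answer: 3434/21 ≈ 163.52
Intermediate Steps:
Z(P) = 1/(-2 + P)
(Z(-12) + y(-3))*(-68) = (1/(-2 - 12) + 7/(-3))*(-68) = (1/(-14) + 7*(-1/3))*(-68) = (-1/14 - 7/3)*(-68) = -101/42*(-68) = 3434/21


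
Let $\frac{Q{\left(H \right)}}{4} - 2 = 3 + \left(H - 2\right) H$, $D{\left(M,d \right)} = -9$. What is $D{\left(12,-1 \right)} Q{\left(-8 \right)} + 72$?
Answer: $-2988$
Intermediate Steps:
$Q{\left(H \right)} = 20 + 4 H \left(-2 + H\right)$ ($Q{\left(H \right)} = 8 + 4 \left(3 + \left(H - 2\right) H\right) = 8 + 4 \left(3 + \left(-2 + H\right) H\right) = 8 + 4 \left(3 + H \left(-2 + H\right)\right) = 8 + \left(12 + 4 H \left(-2 + H\right)\right) = 20 + 4 H \left(-2 + H\right)$)
$D{\left(12,-1 \right)} Q{\left(-8 \right)} + 72 = - 9 \left(20 - -64 + 4 \left(-8\right)^{2}\right) + 72 = - 9 \left(20 + 64 + 4 \cdot 64\right) + 72 = - 9 \left(20 + 64 + 256\right) + 72 = \left(-9\right) 340 + 72 = -3060 + 72 = -2988$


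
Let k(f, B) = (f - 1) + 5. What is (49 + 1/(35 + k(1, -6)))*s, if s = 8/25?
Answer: 1961/125 ≈ 15.688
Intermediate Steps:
k(f, B) = 4 + f (k(f, B) = (-1 + f) + 5 = 4 + f)
s = 8/25 (s = 8*(1/25) = 8/25 ≈ 0.32000)
(49 + 1/(35 + k(1, -6)))*s = (49 + 1/(35 + (4 + 1)))*(8/25) = (49 + 1/(35 + 5))*(8/25) = (49 + 1/40)*(8/25) = (1961/40)*(8/25) = 1961/125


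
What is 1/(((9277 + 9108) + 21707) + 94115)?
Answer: 1/134207 ≈ 7.4512e-6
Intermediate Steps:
1/(((9277 + 9108) + 21707) + 94115) = 1/((18385 + 21707) + 94115) = 1/(40092 + 94115) = 1/134207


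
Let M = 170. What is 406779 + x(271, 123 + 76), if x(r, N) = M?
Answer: 406949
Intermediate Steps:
x(r, N) = 170
406779 + x(271, 123 + 76) = 406779 + 170 = 406949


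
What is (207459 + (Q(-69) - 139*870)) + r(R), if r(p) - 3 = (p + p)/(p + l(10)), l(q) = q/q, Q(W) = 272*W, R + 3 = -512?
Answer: 17415863/257 ≈ 67766.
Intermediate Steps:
R = -515 (R = -3 - 512 = -515)
l(q) = 1
r(p) = 3 + 2*p/(1 + p) (r(p) = 3 + (p + p)/(p + 1) = 3 + (2*p)/(1 + p) = 3 + 2*p/(1 + p))
(207459 + (Q(-69) - 139*870)) + r(R) = (207459 + (272*(-69) - 139*870)) + (3 + 5*(-515))/(1 - 515) = (207459 + (-18768 - 1*120930)) + (3 - 2575)/(-514) = (207459 + (-18768 - 120930)) - 1/514*(-2572) = (207459 - 139698) + 1286/257 = 67761 + 1286/257 = 17415863/257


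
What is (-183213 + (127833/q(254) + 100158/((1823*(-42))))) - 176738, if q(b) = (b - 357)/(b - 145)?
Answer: -650924378129/1314383 ≈ -4.9523e+5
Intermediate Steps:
q(b) = (-357 + b)/(-145 + b)
(-183213 + (127833/q(254) + 100158/((1823*(-42))))) - 176738 = (-183213 + (127833/(((-357 + 254)/(-145 + 254))) + 100158/((1823*(-42))))) - 176738 = (-183213 + (127833/((-103/109)) + 100158/(-76566))) - 176738 = (-183213 + (127833/(((1/109)*(-103))) + 100158*(-1/76566))) - 176738 = (-183213 + (127833/(-103/109) - 16693/12761)) - 176738 = (-183213 + (127833*(-109/103) - 16693/12761)) - 176738 = (-183213 + (-13933797/103 - 16693/12761)) - 176738 = (-183213 - 177810902896/1314383) - 176738 = -418622955475/1314383 - 176738 = -650924378129/1314383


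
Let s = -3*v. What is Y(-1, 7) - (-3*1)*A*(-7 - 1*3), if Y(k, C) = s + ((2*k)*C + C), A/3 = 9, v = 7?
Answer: -838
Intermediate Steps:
A = 27 (A = 3*9 = 27)
s = -21 (s = -3*7 = -21)
Y(k, C) = -21 + C + 2*C*k (Y(k, C) = -21 + ((2*k)*C + C) = -21 + (2*C*k + C) = -21 + (C + 2*C*k) = -21 + C + 2*C*k)
Y(-1, 7) - (-3*1)*A*(-7 - 1*3) = (-21 + 7 + 2*7*(-1)) - -3*1*27*(-7 - 1*3) = (-21 + 7 - 14) - (-3*27)*(-7 - 3) = -28 - (-81)*(-10) = -28 - 1*810 = -28 - 810 = -838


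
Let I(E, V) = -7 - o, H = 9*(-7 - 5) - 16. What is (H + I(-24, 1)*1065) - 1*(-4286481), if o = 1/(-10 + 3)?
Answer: 29953379/7 ≈ 4.2791e+6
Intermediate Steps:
H = -124 (H = 9*(-12) - 16 = -108 - 16 = -124)
o = -⅐ (o = 1/(-7) = -⅐ ≈ -0.14286)
I(E, V) = -48/7 (I(E, V) = -7 - 1*(-⅐) = -7 + ⅐ = -48/7)
(H + I(-24, 1)*1065) - 1*(-4286481) = (-124 - 48/7*1065) - 1*(-4286481) = (-124 - 51120/7) + 4286481 = -51988/7 + 4286481 = 29953379/7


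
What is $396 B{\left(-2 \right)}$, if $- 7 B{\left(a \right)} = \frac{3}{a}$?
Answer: $\frac{594}{7} \approx 84.857$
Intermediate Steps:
$B{\left(a \right)} = - \frac{3}{7 a}$ ($B{\left(a \right)} = - \frac{3 \frac{1}{a}}{7} = - \frac{3}{7 a}$)
$396 B{\left(-2 \right)} = 396 \left(- \frac{3}{7 \left(-2\right)}\right) = 396 \left(\left(- \frac{3}{7}\right) \left(- \frac{1}{2}\right)\right) = 396 \cdot \frac{3}{14} = \frac{594}{7}$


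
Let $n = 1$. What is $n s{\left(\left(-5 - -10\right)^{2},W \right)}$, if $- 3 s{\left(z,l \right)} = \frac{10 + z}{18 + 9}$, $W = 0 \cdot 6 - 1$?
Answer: $- \frac{35}{81} \approx -0.4321$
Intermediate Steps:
$W = -1$ ($W = 0 - 1 = -1$)
$s{\left(z,l \right)} = - \frac{10}{81} - \frac{z}{81}$ ($s{\left(z,l \right)} = - \frac{\left(10 + z\right) \frac{1}{18 + 9}}{3} = - \frac{\left(10 + z\right) \frac{1}{27}}{3} = - \frac{\frac{10}{27} + \frac{z}{27}}{3} = - \frac{10}{81} - \frac{z}{81}$)
$n s{\left(\left(-5 - -10\right)^{2},W \right)} = 1 \left(- \frac{10}{81} - \frac{\left(-5 - -10\right)^{2}}{81}\right) = 1 \left(- \frac{10}{81} - \frac{\left(-5 + 10\right)^{2}}{81}\right) = 1 \left(- \frac{10}{81} - \frac{5^{2}}{81}\right) = 1 \left(- \frac{10}{81} - \frac{25}{81}\right) = 1 \left(- \frac{35}{81}\right) = - \frac{35}{81}$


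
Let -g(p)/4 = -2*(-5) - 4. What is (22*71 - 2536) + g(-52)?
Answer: -998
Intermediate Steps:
g(p) = -24 (g(p) = -4*(-2*(-5) - 4) = -4*(10 - 4) = -4*6 = -24)
(22*71 - 2536) + g(-52) = (22*71 - 2536) - 24 = (1562 - 2536) - 24 = -974 - 24 = -998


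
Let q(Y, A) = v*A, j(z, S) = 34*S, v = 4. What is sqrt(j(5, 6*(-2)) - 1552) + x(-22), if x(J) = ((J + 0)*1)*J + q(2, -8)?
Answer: 452 + 14*I*sqrt(10) ≈ 452.0 + 44.272*I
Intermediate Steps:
q(Y, A) = 4*A
x(J) = -32 + J**2 (x(J) = ((J + 0)*1)*J + 4*(-8) = (J*1)*J - 32 = J*J - 32 = J**2 - 32 = -32 + J**2)
sqrt(j(5, 6*(-2)) - 1552) + x(-22) = sqrt(34*(6*(-2)) - 1552) + (-32 + (-22)**2) = sqrt(34*(-12) - 1552) + (-32 + 484) = sqrt(-408 - 1552) + 452 = sqrt(-1960) + 452 = 14*I*sqrt(10) + 452 = 452 + 14*I*sqrt(10)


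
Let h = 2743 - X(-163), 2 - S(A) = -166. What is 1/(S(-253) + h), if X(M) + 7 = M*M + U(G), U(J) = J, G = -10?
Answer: -1/23641 ≈ -4.2299e-5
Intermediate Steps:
S(A) = 168 (S(A) = 2 - 1*(-166) = 2 + 166 = 168)
X(M) = -17 + M**2 (X(M) = -7 + (M*M - 10) = -7 + (M**2 - 10) = -7 + (-10 + M**2) = -17 + M**2)
h = -23809 (h = 2743 - (-17 + (-163)**2) = 2743 - (-17 + 26569) = 2743 - 1*26552 = 2743 - 26552 = -23809)
1/(S(-253) + h) = 1/(168 - 23809) = 1/(-23641) = -1/23641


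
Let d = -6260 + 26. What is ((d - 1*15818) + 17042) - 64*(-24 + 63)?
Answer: -7506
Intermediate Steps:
d = -6234
((d - 1*15818) + 17042) - 64*(-24 + 63) = ((-6234 - 1*15818) + 17042) - 64*(-24 + 63) = ((-6234 - 15818) + 17042) - 64*39 = (-22052 + 17042) - 2496 = -5010 - 2496 = -7506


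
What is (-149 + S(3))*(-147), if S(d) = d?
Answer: 21462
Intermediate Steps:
(-149 + S(3))*(-147) = (-149 + 3)*(-147) = -146*(-147) = 21462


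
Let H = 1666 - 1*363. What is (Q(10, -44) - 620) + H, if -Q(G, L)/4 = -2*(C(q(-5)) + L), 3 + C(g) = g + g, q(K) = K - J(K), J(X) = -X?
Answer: 147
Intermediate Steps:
H = 1303 (H = 1666 - 363 = 1303)
q(K) = 2*K (q(K) = K - (-1)*K = K + K = 2*K)
C(g) = -3 + 2*g (C(g) = -3 + (g + g) = -3 + 2*g)
Q(G, L) = -184 + 8*L (Q(G, L) = -(-8)*((-3 + 2*(2*(-5))) + L) = -(-8)*((-3 + 2*(-10)) + L) = -(-8)*((-3 - 20) + L) = -(-8)*(-23 + L) = -4*(46 - 2*L) = -184 + 8*L)
(Q(10, -44) - 620) + H = ((-184 + 8*(-44)) - 620) + 1303 = ((-184 - 352) - 620) + 1303 = (-536 - 620) + 1303 = -1156 + 1303 = 147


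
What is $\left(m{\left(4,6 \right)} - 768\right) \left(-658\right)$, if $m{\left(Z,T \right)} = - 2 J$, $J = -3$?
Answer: $501396$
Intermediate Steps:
$m{\left(Z,T \right)} = 6$ ($m{\left(Z,T \right)} = \left(-2\right) \left(-3\right) = 6$)
$\left(m{\left(4,6 \right)} - 768\right) \left(-658\right) = \left(6 - 768\right) \left(-658\right) = \left(-762\right) \left(-658\right) = 501396$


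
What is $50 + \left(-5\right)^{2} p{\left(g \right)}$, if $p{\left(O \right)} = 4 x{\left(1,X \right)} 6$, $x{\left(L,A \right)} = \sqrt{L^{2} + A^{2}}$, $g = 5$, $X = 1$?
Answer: $50 + 600 \sqrt{2} \approx 898.53$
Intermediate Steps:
$x{\left(L,A \right)} = \sqrt{A^{2} + L^{2}}$
$p{\left(O \right)} = 24 \sqrt{2}$ ($p{\left(O \right)} = 4 \sqrt{1^{2} + 1^{2}} \cdot 6 = 4 \sqrt{1 + 1} \cdot 6 = 4 \sqrt{2} \cdot 6 = 24 \sqrt{2}$)
$50 + \left(-5\right)^{2} p{\left(g \right)} = 50 + \left(-5\right)^{2} \cdot 24 \sqrt{2} = 50 + 25 \cdot 24 \sqrt{2} = 50 + 600 \sqrt{2}$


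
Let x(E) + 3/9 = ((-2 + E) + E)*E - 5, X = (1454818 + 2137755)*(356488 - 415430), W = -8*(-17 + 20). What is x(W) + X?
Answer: -635260309714/3 ≈ -2.1175e+11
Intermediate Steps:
W = -24 (W = -8*3 = -24)
X = -211753437766 (X = 3592573*(-58942) = -211753437766)
x(E) = -16/3 + E*(-2 + 2*E) (x(E) = -⅓ + (((-2 + E) + E)*E - 5) = -⅓ + ((-2 + 2*E)*E - 5) = -⅓ + (E*(-2 + 2*E) - 5) = -⅓ + (-5 + E*(-2 + 2*E)) = -16/3 + E*(-2 + 2*E))
x(W) + X = (-16/3 - 2*(-24) + 2*(-24)²) - 211753437766 = (-16/3 + 48 + 2*576) - 211753437766 = (-16/3 + 48 + 1152) - 211753437766 = 3584/3 - 211753437766 = -635260309714/3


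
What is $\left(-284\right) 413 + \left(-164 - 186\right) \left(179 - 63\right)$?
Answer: $-157892$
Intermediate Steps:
$\left(-284\right) 413 + \left(-164 - 186\right) \left(179 - 63\right) = -117292 - 40600 = -157892$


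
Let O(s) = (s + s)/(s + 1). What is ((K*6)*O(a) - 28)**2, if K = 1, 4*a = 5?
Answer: 4096/9 ≈ 455.11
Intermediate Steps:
a = 5/4 (a = (1/4)*5 = 5/4 ≈ 1.2500)
O(s) = 2*s/(1 + s) (O(s) = (2*s)/(1 + s) = 2*s/(1 + s))
((K*6)*O(a) - 28)**2 = ((1*6)*(2*(5/4)/(1 + 5/4)) - 28)**2 = (6*(2*(5/4)/(9/4)) - 28)**2 = (6*(2*(5/4)*(4/9)) - 28)**2 = (6*(10/9) - 28)**2 = (20/3 - 28)**2 = (-64/3)**2 = 4096/9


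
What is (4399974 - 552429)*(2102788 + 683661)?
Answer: 10720987917705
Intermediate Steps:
(4399974 - 552429)*(2102788 + 683661) = 3847545*2786449 = 10720987917705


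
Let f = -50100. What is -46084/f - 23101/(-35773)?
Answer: 701480758/448056825 ≈ 1.5656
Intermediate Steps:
-46084/f - 23101/(-35773) = -46084/(-50100) - 23101/(-35773) = -46084*(-1/50100) - 23101*(-1/35773) = 11521/12525 + 23101/35773 = 701480758/448056825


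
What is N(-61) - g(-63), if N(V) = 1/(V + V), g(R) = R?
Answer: 7685/122 ≈ 62.992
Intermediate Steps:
N(V) = 1/(2*V)
N(-61) - g(-63) = (½)/(-61) - 1*(-63) = (½)*(-1/61) + 63 = -1/122 + 63 = 7685/122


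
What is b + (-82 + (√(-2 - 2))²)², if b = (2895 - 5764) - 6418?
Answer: -1891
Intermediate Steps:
b = -9287 (b = -2869 - 6418 = -9287)
b + (-82 + (√(-2 - 2))²)² = -9287 + (-82 + (√(-2 - 2))²)² = -9287 + (-82 + (√(-4))²)² = -9287 + (-82 + (2*I)²)² = -9287 + (-82 - 4)² = -9287 + (-86)² = -9287 + 7396 = -1891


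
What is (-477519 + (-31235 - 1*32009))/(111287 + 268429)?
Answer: -540763/379716 ≈ -1.4241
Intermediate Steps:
(-477519 + (-31235 - 1*32009))/(111287 + 268429) = (-477519 + (-31235 - 32009))/379716 = (-477519 - 63244)*(1/379716) = -540763*1/379716 = -540763/379716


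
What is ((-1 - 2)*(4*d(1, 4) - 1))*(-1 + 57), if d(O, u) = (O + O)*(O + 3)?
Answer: -5208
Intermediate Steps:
d(O, u) = 2*O*(3 + O) (d(O, u) = (2*O)*(3 + O) = 2*O*(3 + O))
((-1 - 2)*(4*d(1, 4) - 1))*(-1 + 57) = ((-1 - 2)*(4*(2*1*(3 + 1)) - 1))*(-1 + 57) = -3*(4*(2*1*4) - 1)*56 = -3*(4*8 - 1)*56 = -3*(32 - 1)*56 = -3*31*56 = -93*56 = -5208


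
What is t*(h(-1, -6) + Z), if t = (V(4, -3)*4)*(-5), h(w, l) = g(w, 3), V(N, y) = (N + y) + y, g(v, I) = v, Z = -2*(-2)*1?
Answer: 120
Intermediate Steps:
Z = 4 (Z = 4*1 = 4)
V(N, y) = N + 2*y
h(w, l) = w
t = 40 (t = ((4 + 2*(-3))*4)*(-5) = ((4 - 6)*4)*(-5) = -2*4*(-5) = -8*(-5) = 40)
t*(h(-1, -6) + Z) = 40*(-1 + 4) = 40*3 = 120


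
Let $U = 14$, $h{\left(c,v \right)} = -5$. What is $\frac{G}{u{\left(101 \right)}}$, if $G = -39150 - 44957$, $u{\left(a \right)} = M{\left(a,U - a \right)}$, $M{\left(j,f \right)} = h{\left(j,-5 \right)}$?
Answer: $\frac{84107}{5} \approx 16821.0$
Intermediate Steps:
$M{\left(j,f \right)} = -5$
$u{\left(a \right)} = -5$
$G = -84107$
$\frac{G}{u{\left(101 \right)}} = - \frac{84107}{-5} = \left(-84107\right) \left(- \frac{1}{5}\right) = \frac{84107}{5}$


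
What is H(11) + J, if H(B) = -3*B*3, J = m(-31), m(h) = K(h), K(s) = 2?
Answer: -97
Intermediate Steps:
m(h) = 2
J = 2
H(B) = -9*B
H(11) + J = -9*11 + 2 = -99 + 2 = -97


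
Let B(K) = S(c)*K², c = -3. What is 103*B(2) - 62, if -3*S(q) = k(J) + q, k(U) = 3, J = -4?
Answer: -62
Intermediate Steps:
S(q) = -1 - q/3 (S(q) = -(3 + q)/3 = -1 - q/3)
B(K) = 0 (B(K) = (-1 - ⅓*(-3))*K² = (-1 + 1)*K² = 0*K² = 0)
103*B(2) - 62 = 103*0 - 62 = 0 - 62 = -62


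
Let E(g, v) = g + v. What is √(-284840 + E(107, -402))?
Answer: I*√285135 ≈ 533.98*I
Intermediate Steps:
√(-284840 + E(107, -402)) = √(-284840 + (107 - 402)) = √(-284840 - 295) = √(-285135) = I*√285135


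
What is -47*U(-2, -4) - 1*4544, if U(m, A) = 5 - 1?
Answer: -4732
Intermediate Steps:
U(m, A) = 4
-47*U(-2, -4) - 1*4544 = -47*4 - 1*4544 = -188 - 4544 = -4732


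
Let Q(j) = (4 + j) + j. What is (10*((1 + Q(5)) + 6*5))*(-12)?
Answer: -5400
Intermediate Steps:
Q(j) = 4 + 2*j
(10*((1 + Q(5)) + 6*5))*(-12) = (10*((1 + (4 + 2*5)) + 6*5))*(-12) = (10*((1 + (4 + 10)) + 30))*(-12) = (10*((1 + 14) + 30))*(-12) = (10*(15 + 30))*(-12) = (10*45)*(-12) = 450*(-12) = -5400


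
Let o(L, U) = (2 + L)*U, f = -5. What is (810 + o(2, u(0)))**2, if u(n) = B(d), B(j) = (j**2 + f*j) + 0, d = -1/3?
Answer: 54081316/81 ≈ 6.6767e+5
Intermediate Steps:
d = -1/3 (d = -1*1/3 = -1/3 ≈ -0.33333)
B(j) = j**2 - 5*j (B(j) = (j**2 - 5*j) + 0 = j**2 - 5*j)
u(n) = 16/9 (u(n) = -(-5 - 1/3)/3 = -1/3*(-16/3) = 16/9)
o(L, U) = U*(2 + L)
(810 + o(2, u(0)))**2 = (810 + 16*(2 + 2)/9)**2 = (810 + (16/9)*4)**2 = (810 + 64/9)**2 = (7354/9)**2 = 54081316/81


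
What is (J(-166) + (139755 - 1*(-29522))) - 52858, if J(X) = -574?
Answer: 115845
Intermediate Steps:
(J(-166) + (139755 - 1*(-29522))) - 52858 = (-574 + (139755 - 1*(-29522))) - 52858 = (-574 + (139755 + 29522)) - 52858 = (-574 + 169277) - 52858 = 168703 - 52858 = 115845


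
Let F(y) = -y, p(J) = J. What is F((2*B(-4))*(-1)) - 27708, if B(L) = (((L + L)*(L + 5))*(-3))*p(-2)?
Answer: -27804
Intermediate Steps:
B(L) = 12*L*(5 + L) (B(L) = (((L + L)*(L + 5))*(-3))*(-2) = (((2*L)*(5 + L))*(-3))*(-2) = ((2*L*(5 + L))*(-3))*(-2) = -6*L*(5 + L)*(-2) = 12*L*(5 + L))
F((2*B(-4))*(-1)) - 27708 = -2*(12*(-4)*(5 - 4))*(-1) - 27708 = -2*(12*(-4)*1)*(-1) - 27708 = -2*(-48)*(-1) - 27708 = -(-96)*(-1) - 27708 = -1*96 - 27708 = -96 - 27708 = -27804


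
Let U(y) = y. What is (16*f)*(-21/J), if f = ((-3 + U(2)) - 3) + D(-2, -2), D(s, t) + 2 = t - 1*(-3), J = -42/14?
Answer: -560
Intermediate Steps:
J = -3 (J = -42*1/14 = -3)
D(s, t) = 1 + t (D(s, t) = -2 + (t - 1*(-3)) = -2 + (t + 3) = -2 + (3 + t) = 1 + t)
f = -5 (f = ((-3 + 2) - 3) + (1 - 2) = (-1 - 3) - 1 = -4 - 1 = -5)
(16*f)*(-21/J) = (16*(-5))*(-21/(-3)) = -(-1680)*(-1)/3 = -80*7 = -560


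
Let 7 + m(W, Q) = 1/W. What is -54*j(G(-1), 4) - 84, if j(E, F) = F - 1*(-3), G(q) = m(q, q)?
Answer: -462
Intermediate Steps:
m(W, Q) = -7 + 1/W
G(q) = -7 + 1/q
j(E, F) = 3 + F (j(E, F) = F + 3 = 3 + F)
-54*j(G(-1), 4) - 84 = -54*(3 + 4) - 84 = -54*7 - 84 = -378 - 84 = -462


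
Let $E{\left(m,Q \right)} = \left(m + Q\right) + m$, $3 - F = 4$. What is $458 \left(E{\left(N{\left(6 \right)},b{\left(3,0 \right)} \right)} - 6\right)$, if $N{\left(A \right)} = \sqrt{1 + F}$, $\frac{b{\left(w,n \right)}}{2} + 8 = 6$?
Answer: $-4580$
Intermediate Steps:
$F = -1$ ($F = 3 - 4 = -1$)
$b{\left(w,n \right)} = -4$ ($b{\left(w,n \right)} = -16 + 2 \cdot 6 = -16 + 12 = -4$)
$N{\left(A \right)} = 0$ ($N{\left(A \right)} = \sqrt{1 - 1} = \sqrt{0} = 0$)
$E{\left(m,Q \right)} = Q + 2 m$ ($E{\left(m,Q \right)} = \left(Q + m\right) + m = Q + 2 m$)
$458 \left(E{\left(N{\left(6 \right)},b{\left(3,0 \right)} \right)} - 6\right) = 458 \left(\left(-4 + 2 \cdot 0\right) - 6\right) = 458 \left(\left(-4 + 0\right) - 6\right) = 458 \left(-4 - 6\right) = 458 \left(-10\right) = -4580$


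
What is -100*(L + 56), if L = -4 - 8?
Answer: -4400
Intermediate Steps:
L = -12
-100*(L + 56) = -100*(-12 + 56) = -100*44 = -4400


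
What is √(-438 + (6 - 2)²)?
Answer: I*√422 ≈ 20.543*I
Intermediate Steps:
√(-438 + (6 - 2)²) = √(-438 + 4²) = √(-438 + 16) = √(-422) = I*√422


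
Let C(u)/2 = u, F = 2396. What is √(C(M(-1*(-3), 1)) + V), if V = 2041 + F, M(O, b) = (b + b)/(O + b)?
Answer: √4438 ≈ 66.618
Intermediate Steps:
M(O, b) = 2*b/(O + b) (M(O, b) = (2*b)/(O + b) = 2*b/(O + b))
C(u) = 2*u
V = 4437 (V = 2041 + 2396 = 4437)
√(C(M(-1*(-3), 1)) + V) = √(2*(2*1/(-1*(-3) + 1)) + 4437) = √(2*(2*1/(3 + 1)) + 4437) = √(2*(2*1/4) + 4437) = √(2*(2*1*(¼)) + 4437) = √(2*(½) + 4437) = √(1 + 4437) = √4438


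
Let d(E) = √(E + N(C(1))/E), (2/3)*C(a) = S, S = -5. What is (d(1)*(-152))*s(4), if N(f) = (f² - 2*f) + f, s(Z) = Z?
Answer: -304*√259 ≈ -4892.4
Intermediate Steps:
C(a) = -15/2 (C(a) = (3/2)*(-5) = -15/2)
N(f) = f² - f
d(E) = √(E + 255/(4*E)) (d(E) = √(E + (-15*(-1 - 15/2)/2)/E) = √(E + (-15/2*(-17/2))/E) = √(E + 255/(4*E)))
(d(1)*(-152))*s(4) = ((√(4*1 + 255/1)/2)*(-152))*4 = ((√(4 + 255*1)/2)*(-152))*4 = ((√(4 + 255)/2)*(-152))*4 = ((√259/2)*(-152))*4 = -76*√259*4 = -304*√259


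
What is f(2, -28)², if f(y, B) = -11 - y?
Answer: 169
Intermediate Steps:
f(2, -28)² = (-11 - 1*2)² = (-11 - 2)² = (-13)² = 169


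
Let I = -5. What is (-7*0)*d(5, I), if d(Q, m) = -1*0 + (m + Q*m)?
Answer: 0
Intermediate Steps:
d(Q, m) = m + Q*m (d(Q, m) = 0 + (m + Q*m) = m + Q*m)
(-7*0)*d(5, I) = (-7*0)*(-5*(1 + 5)) = 0*(-5*6) = 0*(-30) = 0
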